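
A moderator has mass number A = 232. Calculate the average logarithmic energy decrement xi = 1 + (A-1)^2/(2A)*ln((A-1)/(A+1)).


xi = 1 + (A-1)^2/(2A) * ln((A-1)/(A+1))
xi = 1 + (232-1)^2/(2*232) * ln((232-1)/(232 +1))
xi = 0.0085960

0.0085960


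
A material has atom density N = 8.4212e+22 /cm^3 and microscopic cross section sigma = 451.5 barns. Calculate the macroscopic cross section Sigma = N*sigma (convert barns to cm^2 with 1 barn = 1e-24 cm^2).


Sigma = N * sigma_barns * 1e-24
Sigma = 8.4212e+22 * 451.5 * 1e-24
Sigma = 38.022 /cm

38.022


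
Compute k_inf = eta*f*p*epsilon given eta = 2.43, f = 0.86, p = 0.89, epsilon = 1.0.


k_inf = eta * f * p * epsilon
k_inf = 2.43 * 0.86 * 0.89 * 1.0
k_inf = 1.8599

1.8599


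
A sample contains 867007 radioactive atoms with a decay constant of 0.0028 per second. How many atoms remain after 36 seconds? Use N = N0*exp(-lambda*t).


N = N0 * exp(-lambda * t)
N = 867007 * exp(-0.0028 * 36)
N = 783873

783873


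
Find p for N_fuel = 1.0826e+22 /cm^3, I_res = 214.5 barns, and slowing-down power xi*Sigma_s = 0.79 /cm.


p = exp(-N * I * 1e-24 / (xi*Sigma_s))
p = exp(-1.0826e+22 * 214.5 * 1e-24 / 0.79)
p = 0.052894

0.052894


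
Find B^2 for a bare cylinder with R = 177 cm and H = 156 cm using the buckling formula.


B^2 = (2.405/R)^2 + (pi/H)^2
B^2 = (2.405/177)^2 + (pi/156)^2
B^2 = 5.9018e-04 /cm^2

5.9018e-04


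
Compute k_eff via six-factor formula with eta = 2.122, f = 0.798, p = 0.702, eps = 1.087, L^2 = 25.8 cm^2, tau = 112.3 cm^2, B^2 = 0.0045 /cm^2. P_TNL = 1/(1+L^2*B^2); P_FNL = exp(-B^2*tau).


k_inf = eta*f*p*eps = 2.122*0.798*0.702*1.087 = 1.292156
P_TNL = 1/(1 + L^2*B^2) = 1/(1 + 25.8*0.0045) = 0.8959771
P_FNL = exp(-B^2*tau) = exp(-0.0045*112.3) = 0.6032944
k_eff = k_inf * P_TNL * P_FNL = 1.292156 * 0.8959771 * 0.6032944
k_eff = 0.69846

0.69846


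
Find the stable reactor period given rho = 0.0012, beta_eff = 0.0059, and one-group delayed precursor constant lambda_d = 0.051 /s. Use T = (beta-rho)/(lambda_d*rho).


T = (beta - rho) / (lambda_d * rho)
T = (0.0059 - 0.0012) / (0.051 * 0.0012)
T = 76.797 s

76.797


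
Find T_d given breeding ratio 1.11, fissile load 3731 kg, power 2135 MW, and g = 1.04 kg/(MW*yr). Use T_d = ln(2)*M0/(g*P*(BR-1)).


Breeding gain G = BR - 1 = 1.11 - 1 = 0.11
Fissile production rate = g * P * G = 1.04 * 2135 * 0.11 = 244.244 kg/yr
T_d = ln(2) * M0 / (g * P * G)
T_d = ln(2) * 3731 / 244.244 = 10.588 yr

10.588


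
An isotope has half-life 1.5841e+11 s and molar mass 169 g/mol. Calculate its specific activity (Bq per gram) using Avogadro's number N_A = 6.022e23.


lambda = ln(2) / t_half = ln(2) / 1.5841e+11 = 4.375653e-12 /s
SA = lambda * N_A / M
SA = 4.375653e-12 * 6.022e23 / 169
SA = 1.5592e+10 Bq/g

1.5592e+10


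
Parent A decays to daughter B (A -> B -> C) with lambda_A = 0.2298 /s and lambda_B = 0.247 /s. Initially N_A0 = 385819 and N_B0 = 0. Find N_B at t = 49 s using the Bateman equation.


N_B(t) = lambda_A * N_A0 / (lambda_B - lambda_A) * [exp(-lambda_A*t) - exp(-lambda_B*t)]
exp(-0.2298*49) = 1.287530e-05; exp(-0.247*49) = 5.542860e-06
N_B = 0.2298 * 385819 / (0.247 - 0.2298) * (1.287530e-05 - 5.542860e-06)
N_B = 37.797

37.797


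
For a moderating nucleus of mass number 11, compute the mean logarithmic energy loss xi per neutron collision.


xi = 1 + (A-1)^2/(2A) * ln((A-1)/(A+1))
xi = 1 + (11-1)^2/(2*11) * ln((11-1)/(11 +1))
xi = 0.17127

0.17127


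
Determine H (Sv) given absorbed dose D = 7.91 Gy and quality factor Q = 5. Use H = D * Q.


H = D * Q
H = 7.91 * 5
H = 39.550 Sv

39.550


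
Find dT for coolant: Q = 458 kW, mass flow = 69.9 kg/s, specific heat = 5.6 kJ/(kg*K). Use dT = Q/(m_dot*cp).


dT = Q / (m_dot * cp)
dT = 458 / (69.9 * 5.6)
dT = 1.1700 C

1.1700


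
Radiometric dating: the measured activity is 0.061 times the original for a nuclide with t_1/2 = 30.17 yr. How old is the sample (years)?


lambda = ln(2) / t_half = ln(2) / 30.17 = 0.02297472 /yr
t = -ln(A/A0) / lambda
t = -ln(0.061) / 0.02297472
t = 121.74 yr

121.74


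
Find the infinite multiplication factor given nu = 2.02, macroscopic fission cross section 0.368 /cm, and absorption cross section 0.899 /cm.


k_inf = nu * Sigma_f / Sigma_a
k_inf = 2.02 * 0.368 / 0.899
k_inf = 0.82687

0.82687


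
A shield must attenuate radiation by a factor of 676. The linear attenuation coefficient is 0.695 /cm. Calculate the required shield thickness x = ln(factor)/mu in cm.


x = ln(factor) / mu
x = ln(676) / 0.695
x = 9.3758 cm

9.3758


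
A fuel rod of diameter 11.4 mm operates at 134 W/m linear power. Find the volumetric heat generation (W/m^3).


r = D / 2 / 1000 = 11.4 / 2 / 1000 = 0.0057 m
q''' = q' / (pi * r^2)
q''' = 134 / (pi * 0.0057^2)
q''' = 1.3128e+06 W/m^3

1.3128e+06


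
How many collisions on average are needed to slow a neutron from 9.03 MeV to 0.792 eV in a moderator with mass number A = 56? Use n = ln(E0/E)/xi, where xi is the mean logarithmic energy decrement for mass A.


xi = 1 + (A-1)^2/(2A)*ln((A-1)/(A+1)) = 0.03529286 (for A = 56)
n = ln(E0/E) / xi
n = ln(9.03e6 / 0.792) / 0.03529286
n = ln(1.140152e+07) / 0.03529286 = 460.41

460.41


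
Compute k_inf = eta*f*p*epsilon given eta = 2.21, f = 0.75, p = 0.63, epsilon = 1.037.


k_inf = eta * f * p * epsilon
k_inf = 2.21 * 0.75 * 0.63 * 1.037
k_inf = 1.0829

1.0829


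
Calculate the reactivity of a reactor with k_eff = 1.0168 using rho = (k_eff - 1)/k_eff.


rho = (k_eff - 1) / k_eff
rho = (1.0168 - 1) / 1.0168
rho = 0.016522

0.016522


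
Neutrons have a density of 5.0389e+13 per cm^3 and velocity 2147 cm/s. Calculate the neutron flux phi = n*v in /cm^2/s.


phi = n * v
phi = 5.0389e+13 * 2147
phi = 1.0819e+17 /cm^2/s

1.0819e+17


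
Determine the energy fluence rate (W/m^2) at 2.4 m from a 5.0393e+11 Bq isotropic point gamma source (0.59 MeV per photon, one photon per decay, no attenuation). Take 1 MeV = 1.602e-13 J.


psi = A * E * 1.602e-13 / (4*pi*r^2)
psi = 5.0393e+11 * 0.59 * 1.602e-13 / (4*pi*2.4^2)
psi = 6.5804e-04 W/m^2

6.5804e-04


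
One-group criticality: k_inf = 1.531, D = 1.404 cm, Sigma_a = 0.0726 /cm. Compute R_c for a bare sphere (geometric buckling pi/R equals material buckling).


L^2 = D / Sigma_a = 1.404 / 0.0726 = 19.33884 cm^2
B_m^2 = (k_inf - 1) / L^2 = (1.531 - 1) / 19.33884 = 0.02745770 /cm^2
For a bare sphere: B_g = pi/R, so R_c = pi / sqrt(B_m^2)
R_c = pi / sqrt(0.02745770) = 18.959 cm

18.959


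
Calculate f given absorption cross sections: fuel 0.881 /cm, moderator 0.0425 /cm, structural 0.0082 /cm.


f = Sigma_a_fuel / (Sigma_a_fuel + Sigma_a_mod + Sigma_a_other)
f = 0.881 / (0.881 + 0.0425 + 0.0082)
f = 0.94558

0.94558


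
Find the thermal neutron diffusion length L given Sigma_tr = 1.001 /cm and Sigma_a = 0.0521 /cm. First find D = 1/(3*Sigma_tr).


D = 1 / (3 * Sigma_tr) = 1 / (3 * 1.001) = 0.3330003 cm
L = sqrt(D / Sigma_a)
L = sqrt(0.3330003 / 0.0521)
L = 2.5282 cm

2.5282


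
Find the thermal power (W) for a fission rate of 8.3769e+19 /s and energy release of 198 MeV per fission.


P = fission_rate * E_MeV * 1.602e-13
P = 8.3769e+19 * 198 * 1.602e-13
P = 2.6571e+09 W

2.6571e+09


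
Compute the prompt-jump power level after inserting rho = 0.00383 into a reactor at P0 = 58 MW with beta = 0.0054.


P1/P0 = beta / (beta - rho)
P1/P0 = 0.0054 / (0.0054 - 0.00383) = 3.439490
P1 = 58 * 3.439490 = 199.49 MW

199.49


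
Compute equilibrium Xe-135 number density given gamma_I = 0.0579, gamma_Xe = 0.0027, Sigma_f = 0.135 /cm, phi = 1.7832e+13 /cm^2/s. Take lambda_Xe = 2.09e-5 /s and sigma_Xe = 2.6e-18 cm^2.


Xe_eq = (gamma_I + gamma_Xe) * Sigma_f * phi / (lambda_Xe + sigma_Xe * phi)
Numerator = (0.0579 + 0.0027) * 0.135 * 1.7832e+13 = 1.458836e+11
Denominator = 2.09e-5 + 2.6e-18 * 1.7832e+13 = 6.726320e-05
Xe_eq = 1.458836e+11 / 6.726320e-05 = 2.1688e+15 /cm^3

2.1688e+15


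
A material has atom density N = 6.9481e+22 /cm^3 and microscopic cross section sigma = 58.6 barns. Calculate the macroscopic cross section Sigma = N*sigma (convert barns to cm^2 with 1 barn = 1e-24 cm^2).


Sigma = N * sigma_barns * 1e-24
Sigma = 6.9481e+22 * 58.6 * 1e-24
Sigma = 4.0716 /cm

4.0716


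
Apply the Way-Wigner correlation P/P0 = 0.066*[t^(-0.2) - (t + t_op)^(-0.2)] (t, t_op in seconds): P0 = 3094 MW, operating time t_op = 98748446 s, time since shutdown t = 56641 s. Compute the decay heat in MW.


P/P0 = 0.066 * [t^(-0.2) - (t + t_op)^(-0.2)]
P/P0 = 0.066 * [56641^(-0.2) - (56641 + 98748446)^(-0.2)]
P/P0 = 0.066 * [0.1120402 - 0.02517933] = 0.005732817
P = 3094 * 0.005732817 = 17.737 MW

17.737


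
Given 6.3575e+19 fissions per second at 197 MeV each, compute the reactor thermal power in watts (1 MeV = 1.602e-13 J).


P = fission_rate * E_MeV * 1.602e-13
P = 6.3575e+19 * 197 * 1.602e-13
P = 2.0064e+09 W

2.0064e+09


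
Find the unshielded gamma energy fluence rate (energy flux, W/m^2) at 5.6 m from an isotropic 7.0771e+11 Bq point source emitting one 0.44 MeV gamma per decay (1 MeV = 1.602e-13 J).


psi = A * E * 1.602e-13 / (4*pi*r^2)
psi = 7.0771e+11 * 0.44 * 1.602e-13 / (4*pi*5.6^2)
psi = 1.2659e-04 W/m^2

1.2659e-04


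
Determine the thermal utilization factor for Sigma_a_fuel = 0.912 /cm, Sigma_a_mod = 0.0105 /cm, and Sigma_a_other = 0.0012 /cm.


f = Sigma_a_fuel / (Sigma_a_fuel + Sigma_a_mod + Sigma_a_other)
f = 0.912 / (0.912 + 0.0105 + 0.0012)
f = 0.98733

0.98733


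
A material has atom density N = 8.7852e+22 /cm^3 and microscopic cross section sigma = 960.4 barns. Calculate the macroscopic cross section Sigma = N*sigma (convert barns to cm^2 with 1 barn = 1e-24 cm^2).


Sigma = N * sigma_barns * 1e-24
Sigma = 8.7852e+22 * 960.4 * 1e-24
Sigma = 84.373 /cm

84.373


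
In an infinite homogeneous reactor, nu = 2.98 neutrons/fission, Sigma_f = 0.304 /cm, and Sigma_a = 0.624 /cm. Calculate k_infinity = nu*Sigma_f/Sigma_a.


k_inf = nu * Sigma_f / Sigma_a
k_inf = 2.98 * 0.304 / 0.624
k_inf = 1.4518

1.4518


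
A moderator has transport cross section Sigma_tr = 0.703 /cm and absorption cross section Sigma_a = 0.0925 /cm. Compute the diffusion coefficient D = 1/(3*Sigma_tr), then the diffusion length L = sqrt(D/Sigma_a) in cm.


D = 1 / (3 * Sigma_tr) = 1 / (3 * 0.703) = 0.4741584 cm
L = sqrt(D / Sigma_a)
L = sqrt(0.4741584 / 0.0925)
L = 2.2641 cm

2.2641


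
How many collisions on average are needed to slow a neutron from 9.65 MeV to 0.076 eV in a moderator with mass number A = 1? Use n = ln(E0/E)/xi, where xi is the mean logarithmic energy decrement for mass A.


xi = 1 + (A-1)^2/(2A)*ln((A-1)/(A+1)) = 1 (for A = 1)
n = ln(E0/E) / xi
n = ln(9.65e6 / 0.076) / 1
n = ln(1.269737e+08) / 1 = 18.659

18.659


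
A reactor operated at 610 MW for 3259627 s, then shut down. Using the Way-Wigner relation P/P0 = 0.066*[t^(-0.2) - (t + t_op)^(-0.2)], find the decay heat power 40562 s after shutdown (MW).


P/P0 = 0.066 * [t^(-0.2) - (t + t_op)^(-0.2)]
P/P0 = 0.066 * [40562^(-0.2) - (40562 + 3259627)^(-0.2)]
P/P0 = 0.066 * [0.1197777 - 0.04969266] = 0.004625613
P = 610 * 0.004625613 = 2.8216 MW

2.8216


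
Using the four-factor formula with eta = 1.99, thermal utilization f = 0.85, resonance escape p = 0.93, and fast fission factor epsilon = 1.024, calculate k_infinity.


k_inf = eta * f * p * epsilon
k_inf = 1.99 * 0.85 * 0.93 * 1.024
k_inf = 1.6108

1.6108


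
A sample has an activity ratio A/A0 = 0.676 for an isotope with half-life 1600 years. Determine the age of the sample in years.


lambda = ln(2) / t_half = ln(2) / 1600 = 4.332170e-04 /yr
t = -ln(A/A0) / lambda
t = -ln(0.676) / 4.332170e-04
t = 903.85 yr

903.85


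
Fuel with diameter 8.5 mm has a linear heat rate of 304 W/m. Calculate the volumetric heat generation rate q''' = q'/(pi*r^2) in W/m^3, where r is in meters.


r = D / 2 / 1000 = 8.5 / 2 / 1000 = 0.00425 m
q''' = q' / (pi * r^2)
q''' = 304 / (pi * 0.00425^2)
q''' = 5.3573e+06 W/m^3

5.3573e+06


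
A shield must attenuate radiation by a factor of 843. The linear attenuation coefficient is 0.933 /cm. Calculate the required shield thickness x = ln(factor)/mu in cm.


x = ln(factor) / mu
x = ln(843) / 0.933
x = 7.2208 cm

7.2208


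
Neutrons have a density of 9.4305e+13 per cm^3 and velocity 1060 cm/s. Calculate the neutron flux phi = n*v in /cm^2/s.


phi = n * v
phi = 9.4305e+13 * 1060
phi = 9.9963e+16 /cm^2/s

9.9963e+16


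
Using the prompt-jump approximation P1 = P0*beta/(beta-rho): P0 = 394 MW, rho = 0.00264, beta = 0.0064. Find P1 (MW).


P1/P0 = beta / (beta - rho)
P1/P0 = 0.0064 / (0.0064 - 0.00264) = 1.702128
P1 = 394 * 1.702128 = 670.64 MW

670.64


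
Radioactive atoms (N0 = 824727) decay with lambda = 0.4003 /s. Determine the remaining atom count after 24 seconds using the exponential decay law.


N = N0 * exp(-lambda * t)
N = 824727 * exp(-0.4003 * 24)
N = 55.457

55.457


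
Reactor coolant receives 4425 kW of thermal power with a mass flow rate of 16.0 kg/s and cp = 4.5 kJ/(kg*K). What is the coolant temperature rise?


dT = Q / (m_dot * cp)
dT = 4425 / (16.0 * 4.5)
dT = 61.458 C

61.458


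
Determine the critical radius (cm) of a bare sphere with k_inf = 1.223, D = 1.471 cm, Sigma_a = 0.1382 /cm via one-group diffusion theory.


L^2 = D / Sigma_a = 1.471 / 0.1382 = 10.64399 cm^2
B_m^2 = (k_inf - 1) / L^2 = (1.223 - 1) / 10.64399 = 0.02095079 /cm^2
For a bare sphere: B_g = pi/R, so R_c = pi / sqrt(B_m^2)
R_c = pi / sqrt(0.02095079) = 21.704 cm

21.704


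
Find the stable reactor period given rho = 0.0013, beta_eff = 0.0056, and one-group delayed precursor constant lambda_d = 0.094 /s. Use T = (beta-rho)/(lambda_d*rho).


T = (beta - rho) / (lambda_d * rho)
T = (0.0056 - 0.0013) / (0.094 * 0.0013)
T = 35.188 s

35.188


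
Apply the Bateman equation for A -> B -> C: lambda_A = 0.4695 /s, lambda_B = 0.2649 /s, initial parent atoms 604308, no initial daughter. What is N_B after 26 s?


N_B(t) = lambda_A * N_A0 / (lambda_B - lambda_A) * [exp(-lambda_A*t) - exp(-lambda_B*t)]
exp(-0.4695*26) = 4.995365e-06; exp(-0.2649*26) = 0.001020564
N_B = 0.4695 * 604308 / (0.2649 - 0.4695) * (4.995365e-06 - 0.001020564)
N_B = 1408.3

1408.3


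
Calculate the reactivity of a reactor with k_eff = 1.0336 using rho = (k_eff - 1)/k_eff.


rho = (k_eff - 1) / k_eff
rho = (1.0336 - 1) / 1.0336
rho = 0.032508

0.032508


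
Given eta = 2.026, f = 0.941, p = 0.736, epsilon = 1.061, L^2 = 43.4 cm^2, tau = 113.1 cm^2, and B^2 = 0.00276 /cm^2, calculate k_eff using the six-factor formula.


k_inf = eta*f*p*eps = 2.026*0.941*0.736*1.061 = 1.488752
P_TNL = 1/(1 + L^2*B^2) = 1/(1 + 43.4*0.00276) = 0.8930294
P_FNL = exp(-B^2*tau) = exp(-0.00276*113.1) = 0.7318673
k_eff = k_inf * P_TNL * P_FNL = 1.488752 * 0.8930294 * 0.7318673
k_eff = 0.97302

0.97302


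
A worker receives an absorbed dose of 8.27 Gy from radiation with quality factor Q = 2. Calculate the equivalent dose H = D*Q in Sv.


H = D * Q
H = 8.27 * 2
H = 16.540 Sv

16.540


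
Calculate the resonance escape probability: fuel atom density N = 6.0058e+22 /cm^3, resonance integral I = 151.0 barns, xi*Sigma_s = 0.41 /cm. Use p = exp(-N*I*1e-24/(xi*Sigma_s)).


p = exp(-N * I * 1e-24 / (xi*Sigma_s))
p = exp(-6.0058e+22 * 151.0 * 1e-24 / 0.41)
p = 2.4767e-10

2.4767e-10


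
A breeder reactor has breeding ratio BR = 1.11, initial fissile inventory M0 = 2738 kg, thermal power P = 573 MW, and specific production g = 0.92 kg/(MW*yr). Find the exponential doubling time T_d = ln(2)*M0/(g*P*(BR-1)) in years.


Breeding gain G = BR - 1 = 1.11 - 1 = 0.11
Fissile production rate = g * P * G = 0.92 * 573 * 0.11 = 57.9876 kg/yr
T_d = ln(2) * M0 / (g * P * G)
T_d = ln(2) * 2738 / 57.9876 = 32.728 yr

32.728


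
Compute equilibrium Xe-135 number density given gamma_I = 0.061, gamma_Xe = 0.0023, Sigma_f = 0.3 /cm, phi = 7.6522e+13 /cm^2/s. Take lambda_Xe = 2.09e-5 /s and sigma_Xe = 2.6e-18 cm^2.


Xe_eq = (gamma_I + gamma_Xe) * Sigma_f * phi / (lambda_Xe + sigma_Xe * phi)
Numerator = (0.061 + 0.0023) * 0.3 * 7.6522e+13 = 1.453153e+12
Denominator = 2.09e-5 + 2.6e-18 * 7.6522e+13 = 2.198572e-04
Xe_eq = 1.453153e+12 / 2.198572e-04 = 6.6095e+15 /cm^3

6.6095e+15


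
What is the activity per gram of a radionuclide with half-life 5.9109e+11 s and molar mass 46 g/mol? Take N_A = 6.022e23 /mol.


lambda = ln(2) / t_half = ln(2) / 5.9109e+11 = 1.172659e-12 /s
SA = lambda * N_A / M
SA = 1.172659e-12 * 6.022e23 / 46
SA = 1.5352e+10 Bq/g

1.5352e+10


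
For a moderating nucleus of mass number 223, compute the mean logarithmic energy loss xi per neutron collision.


xi = 1 + (A-1)^2/(2A) * ln((A-1)/(A+1))
xi = 1 + (223-1)^2/(2*223) * ln((223-1)/(223 +1))
xi = 0.0089419

0.0089419


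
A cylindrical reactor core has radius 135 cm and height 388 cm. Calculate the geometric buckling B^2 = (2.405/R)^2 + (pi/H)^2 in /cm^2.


B^2 = (2.405/R)^2 + (pi/H)^2
B^2 = (2.405/135)^2 + (pi/388)^2
B^2 = 3.8293e-04 /cm^2

3.8293e-04


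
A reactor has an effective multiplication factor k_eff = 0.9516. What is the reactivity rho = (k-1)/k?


rho = (k_eff - 1) / k_eff
rho = (0.9516 - 1) / 0.9516
rho = -0.050862

-0.050862


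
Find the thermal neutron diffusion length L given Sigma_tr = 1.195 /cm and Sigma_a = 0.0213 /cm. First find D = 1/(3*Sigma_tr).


D = 1 / (3 * Sigma_tr) = 1 / (3 * 1.195) = 0.2789400 cm
L = sqrt(D / Sigma_a)
L = sqrt(0.2789400 / 0.0213)
L = 3.6188 cm

3.6188


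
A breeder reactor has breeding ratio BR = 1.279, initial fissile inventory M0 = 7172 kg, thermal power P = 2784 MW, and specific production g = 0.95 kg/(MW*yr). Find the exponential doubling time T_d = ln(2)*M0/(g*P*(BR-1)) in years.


Breeding gain G = BR - 1 = 1.279 - 1 = 0.279
Fissile production rate = g * P * G = 0.95 * 2784 * 0.279 = 737.8992 kg/yr
T_d = ln(2) * M0 / (g * P * G)
T_d = ln(2) * 7172 / 737.8992 = 6.7370 yr

6.7370


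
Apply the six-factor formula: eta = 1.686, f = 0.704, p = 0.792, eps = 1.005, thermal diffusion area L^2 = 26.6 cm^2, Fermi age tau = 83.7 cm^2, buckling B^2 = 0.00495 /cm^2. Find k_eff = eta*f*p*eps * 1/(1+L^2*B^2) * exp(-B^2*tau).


k_inf = eta*f*p*eps = 1.686*0.704*0.792*1.005 = 0.9447599
P_TNL = 1/(1 + L^2*B^2) = 1/(1 + 26.6*0.00495) = 0.8836498
P_FNL = exp(-B^2*tau) = exp(-0.00495*83.7) = 0.6607928
k_eff = k_inf * P_TNL * P_FNL = 0.9447599 * 0.8836498 * 0.6607928
k_eff = 0.55165

0.55165


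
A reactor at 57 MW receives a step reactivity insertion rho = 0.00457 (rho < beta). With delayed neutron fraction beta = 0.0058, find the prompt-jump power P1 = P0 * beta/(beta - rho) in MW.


P1/P0 = beta / (beta - rho)
P1/P0 = 0.0058 / (0.0058 - 0.00457) = 4.715447
P1 = 57 * 4.715447 = 268.78 MW

268.78


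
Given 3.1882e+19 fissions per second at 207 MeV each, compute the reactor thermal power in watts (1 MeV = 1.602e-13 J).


P = fission_rate * E_MeV * 1.602e-13
P = 3.1882e+19 * 207 * 1.602e-13
P = 1.0573e+09 W

1.0573e+09


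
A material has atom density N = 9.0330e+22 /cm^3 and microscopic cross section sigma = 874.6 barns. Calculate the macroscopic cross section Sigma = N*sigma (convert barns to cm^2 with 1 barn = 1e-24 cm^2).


Sigma = N * sigma_barns * 1e-24
Sigma = 9.0330e+22 * 874.6 * 1e-24
Sigma = 79.003 /cm

79.003


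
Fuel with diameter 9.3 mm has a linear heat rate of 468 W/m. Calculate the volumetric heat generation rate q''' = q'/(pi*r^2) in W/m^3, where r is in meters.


r = D / 2 / 1000 = 9.3 / 2 / 1000 = 0.00465 m
q''' = q' / (pi * r^2)
q''' = 468 / (pi * 0.00465^2)
q''' = 6.8895e+06 W/m^3

6.8895e+06


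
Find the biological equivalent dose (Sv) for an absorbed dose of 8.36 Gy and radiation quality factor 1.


H = D * Q
H = 8.36 * 1
H = 8.3600 Sv

8.3600


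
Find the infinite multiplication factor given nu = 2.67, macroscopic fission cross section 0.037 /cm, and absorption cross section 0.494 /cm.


k_inf = nu * Sigma_f / Sigma_a
k_inf = 2.67 * 0.037 / 0.494
k_inf = 0.19998

0.19998


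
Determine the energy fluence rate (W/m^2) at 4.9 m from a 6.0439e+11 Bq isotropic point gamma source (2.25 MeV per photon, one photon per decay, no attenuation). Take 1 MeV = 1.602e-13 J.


psi = A * E * 1.602e-13 / (4*pi*r^2)
psi = 6.0439e+11 * 2.25 * 1.602e-13 / (4*pi*4.9^2)
psi = 7.2204e-04 W/m^2

7.2204e-04


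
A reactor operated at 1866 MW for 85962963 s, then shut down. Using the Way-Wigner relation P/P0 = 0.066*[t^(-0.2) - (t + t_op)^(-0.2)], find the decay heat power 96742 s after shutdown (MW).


P/P0 = 0.066 * [t^(-0.2) - (t + t_op)^(-0.2)]
P/P0 = 0.066 * [96742^(-0.2) - (96742 + 85962963)^(-0.2)]
P/P0 = 0.066 * [0.1006646 - 0.02588451] = 0.004935486
P = 1866 * 0.004935486 = 9.2096 MW

9.2096


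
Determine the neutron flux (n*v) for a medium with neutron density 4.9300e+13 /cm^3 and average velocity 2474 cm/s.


phi = n * v
phi = 4.9300e+13 * 2474
phi = 1.2197e+17 /cm^2/s

1.2197e+17


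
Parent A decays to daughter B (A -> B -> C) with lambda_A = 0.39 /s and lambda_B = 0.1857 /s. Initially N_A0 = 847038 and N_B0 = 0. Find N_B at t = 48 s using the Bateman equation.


N_B(t) = lambda_A * N_A0 / (lambda_B - lambda_A) * [exp(-lambda_A*t) - exp(-lambda_B*t)]
exp(-0.39*48) = 7.413227e-09; exp(-0.1857*48) = 1.345466e-04
N_B = 0.39 * 847038 / (0.1857 - 0.39) * (7.413227e-09 - 1.345466e-04)
N_B = 217.54

217.54


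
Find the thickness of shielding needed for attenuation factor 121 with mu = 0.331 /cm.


x = ln(factor) / mu
x = ln(121) / 0.331
x = 14.489 cm

14.489


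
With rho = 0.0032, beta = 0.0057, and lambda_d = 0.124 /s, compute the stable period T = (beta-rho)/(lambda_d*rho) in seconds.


T = (beta - rho) / (lambda_d * rho)
T = (0.0057 - 0.0032) / (0.124 * 0.0032)
T = 6.3004 s

6.3004


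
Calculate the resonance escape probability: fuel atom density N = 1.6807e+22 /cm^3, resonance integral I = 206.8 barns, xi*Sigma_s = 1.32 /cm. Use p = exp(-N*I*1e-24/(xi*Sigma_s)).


p = exp(-N * I * 1e-24 / (xi*Sigma_s))
p = exp(-1.6807e+22 * 206.8 * 1e-24 / 1.32)
p = 0.071856

0.071856


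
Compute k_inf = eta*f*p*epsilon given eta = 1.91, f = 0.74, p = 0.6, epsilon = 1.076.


k_inf = eta * f * p * epsilon
k_inf = 1.91 * 0.74 * 0.6 * 1.076
k_inf = 0.91249

0.91249


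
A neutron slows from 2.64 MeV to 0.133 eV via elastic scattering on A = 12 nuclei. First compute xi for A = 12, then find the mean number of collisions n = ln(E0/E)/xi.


xi = 1 + (A-1)^2/(2A)*ln((A-1)/(A+1)) = 0.1577690 (for A = 12)
n = ln(E0/E) / xi
n = ln(2.64e6 / 0.133) / 0.1577690
n = ln(1.984962e+07) / 0.1577690 = 106.51

106.51


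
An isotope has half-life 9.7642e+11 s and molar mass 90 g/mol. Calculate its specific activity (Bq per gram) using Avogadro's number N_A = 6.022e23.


lambda = ln(2) / t_half = ln(2) / 9.7642e+11 = 7.098863e-13 /s
SA = lambda * N_A / M
SA = 7.098863e-13 * 6.022e23 / 90
SA = 4.7499e+09 Bq/g

4.7499e+09


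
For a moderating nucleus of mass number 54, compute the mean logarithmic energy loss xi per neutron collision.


xi = 1 + (A-1)^2/(2A) * ln((A-1)/(A+1))
xi = 1 + (54-1)^2/(2*54) * ln((54-1)/(54 +1))
xi = 0.036584

0.036584


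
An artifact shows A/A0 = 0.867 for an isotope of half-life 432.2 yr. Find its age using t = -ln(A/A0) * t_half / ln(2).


lambda = ln(2) / t_half = ln(2) / 432.2 = 0.001603765 /yr
t = -ln(A/A0) / lambda
t = -ln(0.867) / 0.001603765
t = 88.988 yr

88.988


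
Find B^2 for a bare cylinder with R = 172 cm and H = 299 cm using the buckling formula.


B^2 = (2.405/R)^2 + (pi/H)^2
B^2 = (2.405/172)^2 + (pi/299)^2
B^2 = 3.0591e-04 /cm^2

3.0591e-04


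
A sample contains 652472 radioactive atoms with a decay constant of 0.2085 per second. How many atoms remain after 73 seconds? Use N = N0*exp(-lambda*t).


N = N0 * exp(-lambda * t)
N = 652472 * exp(-0.2085 * 73)
N = 0.16010

0.16010


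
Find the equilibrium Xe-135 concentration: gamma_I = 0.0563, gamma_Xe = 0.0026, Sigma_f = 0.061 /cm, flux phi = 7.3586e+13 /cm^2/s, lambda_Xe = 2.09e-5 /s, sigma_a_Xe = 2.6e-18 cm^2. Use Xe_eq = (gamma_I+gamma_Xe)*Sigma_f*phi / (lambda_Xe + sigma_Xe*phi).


Xe_eq = (gamma_I + gamma_Xe) * Sigma_f * phi / (lambda_Xe + sigma_Xe * phi)
Numerator = (0.0563 + 0.0026) * 0.061 * 7.3586e+13 = 2.643871e+11
Denominator = 2.09e-5 + 2.6e-18 * 7.3586e+13 = 2.122236e-04
Xe_eq = 2.643871e+11 / 2.122236e-04 = 1.2458e+15 /cm^3

1.2458e+15


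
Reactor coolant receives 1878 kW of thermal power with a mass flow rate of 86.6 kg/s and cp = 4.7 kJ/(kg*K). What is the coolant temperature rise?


dT = Q / (m_dot * cp)
dT = 1878 / (86.6 * 4.7)
dT = 4.6140 C

4.6140


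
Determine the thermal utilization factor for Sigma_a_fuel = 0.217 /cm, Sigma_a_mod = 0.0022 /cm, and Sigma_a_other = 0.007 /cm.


f = Sigma_a_fuel / (Sigma_a_fuel + Sigma_a_mod + Sigma_a_other)
f = 0.217 / (0.217 + 0.0022 + 0.007)
f = 0.95933

0.95933


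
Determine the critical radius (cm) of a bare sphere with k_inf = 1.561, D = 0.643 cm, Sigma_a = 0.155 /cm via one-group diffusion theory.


L^2 = D / Sigma_a = 0.643 / 0.155 = 4.148387 cm^2
B_m^2 = (k_inf - 1) / L^2 = (1.561 - 1) / 4.148387 = 0.1352333 /cm^2
For a bare sphere: B_g = pi/R, so R_c = pi / sqrt(B_m^2)
R_c = pi / sqrt(0.1352333) = 8.5430 cm

8.5430


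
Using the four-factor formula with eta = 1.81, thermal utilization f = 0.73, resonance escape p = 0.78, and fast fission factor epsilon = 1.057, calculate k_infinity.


k_inf = eta * f * p * epsilon
k_inf = 1.81 * 0.73 * 0.78 * 1.057
k_inf = 1.0894

1.0894


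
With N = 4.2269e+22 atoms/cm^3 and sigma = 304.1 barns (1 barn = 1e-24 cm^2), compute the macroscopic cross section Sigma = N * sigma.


Sigma = N * sigma_barns * 1e-24
Sigma = 4.2269e+22 * 304.1 * 1e-24
Sigma = 12.854 /cm

12.854


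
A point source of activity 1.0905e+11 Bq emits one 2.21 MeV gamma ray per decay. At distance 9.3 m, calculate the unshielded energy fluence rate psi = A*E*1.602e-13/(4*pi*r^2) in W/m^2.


psi = A * E * 1.602e-13 / (4*pi*r^2)
psi = 1.0905e+11 * 2.21 * 1.602e-13 / (4*pi*9.3^2)
psi = 3.5523e-05 W/m^2

3.5523e-05


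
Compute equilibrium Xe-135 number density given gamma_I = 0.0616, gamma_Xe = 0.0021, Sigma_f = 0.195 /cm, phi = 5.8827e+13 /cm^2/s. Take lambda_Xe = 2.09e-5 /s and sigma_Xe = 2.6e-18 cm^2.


Xe_eq = (gamma_I + gamma_Xe) * Sigma_f * phi / (lambda_Xe + sigma_Xe * phi)
Numerator = (0.0616 + 0.0021) * 0.195 * 5.8827e+13 = 7.307196e+11
Denominator = 2.09e-5 + 2.6e-18 * 5.8827e+13 = 1.738502e-04
Xe_eq = 7.307196e+11 / 1.738502e-04 = 4.2032e+15 /cm^3

4.2032e+15


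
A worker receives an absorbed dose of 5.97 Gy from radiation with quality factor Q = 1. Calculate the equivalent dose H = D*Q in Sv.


H = D * Q
H = 5.97 * 1
H = 5.9700 Sv

5.9700


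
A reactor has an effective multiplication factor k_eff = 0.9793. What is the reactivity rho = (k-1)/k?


rho = (k_eff - 1) / k_eff
rho = (0.9793 - 1) / 0.9793
rho = -0.021138

-0.021138


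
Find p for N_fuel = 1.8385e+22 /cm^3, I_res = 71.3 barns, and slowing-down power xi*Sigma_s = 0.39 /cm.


p = exp(-N * I * 1e-24 / (xi*Sigma_s))
p = exp(-1.8385e+22 * 71.3 * 1e-24 / 0.39)
p = 0.034695

0.034695


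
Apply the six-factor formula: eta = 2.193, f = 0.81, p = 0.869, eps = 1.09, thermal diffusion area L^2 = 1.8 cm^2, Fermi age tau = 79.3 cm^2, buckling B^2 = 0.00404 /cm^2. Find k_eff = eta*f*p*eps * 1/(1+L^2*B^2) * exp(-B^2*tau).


k_inf = eta*f*p*eps = 2.193*0.81*0.869*1.09 = 1.682558
P_TNL = 1/(1 + L^2*B^2) = 1/(1 + 1.8*0.00404) = 0.9927805
P_FNL = exp(-B^2*tau) = exp(-0.00404*79.3) = 0.7258790
k_eff = k_inf * P_TNL * P_FNL = 1.682558 * 0.9927805 * 0.7258790
k_eff = 1.2125

1.2125


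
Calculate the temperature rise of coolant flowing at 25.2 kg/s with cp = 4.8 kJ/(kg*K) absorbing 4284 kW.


dT = Q / (m_dot * cp)
dT = 4284 / (25.2 * 4.8)
dT = 35.417 C

35.417


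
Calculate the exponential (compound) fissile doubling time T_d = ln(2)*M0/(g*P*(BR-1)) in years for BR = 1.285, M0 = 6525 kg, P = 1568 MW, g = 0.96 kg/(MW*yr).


Breeding gain G = BR - 1 = 1.285 - 1 = 0.285
Fissile production rate = g * P * G = 0.96 * 1568 * 0.285 = 429.0048 kg/yr
T_d = ln(2) * M0 / (g * P * G)
T_d = ln(2) * 6525 / 429.0048 = 10.543 yr

10.543


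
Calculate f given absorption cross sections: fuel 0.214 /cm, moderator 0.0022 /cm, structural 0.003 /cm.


f = Sigma_a_fuel / (Sigma_a_fuel + Sigma_a_mod + Sigma_a_other)
f = 0.214 / (0.214 + 0.0022 + 0.003)
f = 0.97628

0.97628


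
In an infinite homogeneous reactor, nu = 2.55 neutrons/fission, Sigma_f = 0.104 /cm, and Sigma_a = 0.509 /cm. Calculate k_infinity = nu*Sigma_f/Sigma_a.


k_inf = nu * Sigma_f / Sigma_a
k_inf = 2.55 * 0.104 / 0.509
k_inf = 0.52102

0.52102


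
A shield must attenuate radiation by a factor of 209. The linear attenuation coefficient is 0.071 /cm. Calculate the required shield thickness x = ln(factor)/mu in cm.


x = ln(factor) / mu
x = ln(209) / 0.071
x = 75.244 cm

75.244


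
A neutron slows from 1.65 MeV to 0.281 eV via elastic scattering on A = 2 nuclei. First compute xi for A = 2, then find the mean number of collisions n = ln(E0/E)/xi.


xi = 1 + (A-1)^2/(2A)*ln((A-1)/(A+1)) = 0.7253469 (for A = 2)
n = ln(E0/E) / xi
n = ln(1.65e6 / 0.281) / 0.7253469
n = ln(5.871886e+06) / 0.7253469 = 21.487

21.487


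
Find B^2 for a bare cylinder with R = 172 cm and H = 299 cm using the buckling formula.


B^2 = (2.405/R)^2 + (pi/H)^2
B^2 = (2.405/172)^2 + (pi/299)^2
B^2 = 3.0591e-04 /cm^2

3.0591e-04


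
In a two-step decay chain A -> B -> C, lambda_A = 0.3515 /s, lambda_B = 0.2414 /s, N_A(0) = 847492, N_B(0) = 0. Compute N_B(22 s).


N_B(t) = lambda_A * N_A0 / (lambda_B - lambda_A) * [exp(-lambda_A*t) - exp(-lambda_B*t)]
exp(-0.3515*22) = 4.381278e-04; exp(-0.2414*22) = 0.004937975
N_B = 0.3515 * 847492 / (0.2414 - 0.3515) * (4.381278e-04 - 0.004937975)
N_B = 12175

12175


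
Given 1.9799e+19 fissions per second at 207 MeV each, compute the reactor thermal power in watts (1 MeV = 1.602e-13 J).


P = fission_rate * E_MeV * 1.602e-13
P = 1.9799e+19 * 207 * 1.602e-13
P = 6.5656e+08 W

6.5656e+08


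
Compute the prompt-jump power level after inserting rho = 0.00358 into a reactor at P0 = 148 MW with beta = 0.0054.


P1/P0 = beta / (beta - rho)
P1/P0 = 0.0054 / (0.0054 - 0.00358) = 2.967033
P1 = 148 * 2.967033 = 439.12 MW

439.12


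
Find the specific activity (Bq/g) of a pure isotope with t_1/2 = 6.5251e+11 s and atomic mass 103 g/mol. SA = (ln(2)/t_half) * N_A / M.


lambda = ln(2) / t_half = ln(2) / 6.5251e+11 = 1.062278e-12 /s
SA = lambda * N_A / M
SA = 1.062278e-12 * 6.022e23 / 103
SA = 6.2107e+09 Bq/g

6.2107e+09


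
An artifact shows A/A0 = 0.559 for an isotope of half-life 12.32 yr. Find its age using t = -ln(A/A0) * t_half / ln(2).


lambda = ln(2) / t_half = ln(2) / 12.32 = 0.05626195 /yr
t = -ln(A/A0) / lambda
t = -ln(0.559) / 0.05626195
t = 10.337 yr

10.337


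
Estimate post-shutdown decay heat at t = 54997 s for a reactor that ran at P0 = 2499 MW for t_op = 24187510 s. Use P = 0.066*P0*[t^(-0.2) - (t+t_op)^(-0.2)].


P/P0 = 0.066 * [t^(-0.2) - (t + t_op)^(-0.2)]
P/P0 = 0.066 * [54997^(-0.2) - (54997 + 24187510)^(-0.2)]
P/P0 = 0.066 * [0.1127021 - 0.03334913] = 0.005237296
P = 2499 * 0.005237296 = 13.088 MW

13.088


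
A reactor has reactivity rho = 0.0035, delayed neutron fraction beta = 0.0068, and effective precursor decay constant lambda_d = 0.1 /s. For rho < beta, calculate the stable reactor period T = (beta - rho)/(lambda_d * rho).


T = (beta - rho) / (lambda_d * rho)
T = (0.0068 - 0.0035) / (0.1 * 0.0035)
T = 9.4286 s

9.4286


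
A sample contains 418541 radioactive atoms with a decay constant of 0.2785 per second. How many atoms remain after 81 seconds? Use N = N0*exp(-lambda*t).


N = N0 * exp(-lambda * t)
N = 418541 * exp(-0.2785 * 81)
N = 6.6789e-05

6.6789e-05


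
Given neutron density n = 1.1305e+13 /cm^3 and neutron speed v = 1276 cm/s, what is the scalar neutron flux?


phi = n * v
phi = 1.1305e+13 * 1276
phi = 1.4425e+16 /cm^2/s

1.4425e+16


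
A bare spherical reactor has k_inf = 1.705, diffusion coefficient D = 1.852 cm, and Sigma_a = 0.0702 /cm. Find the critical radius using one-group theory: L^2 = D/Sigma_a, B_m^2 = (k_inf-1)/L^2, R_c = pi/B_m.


L^2 = D / Sigma_a = 1.852 / 0.0702 = 26.38177 cm^2
B_m^2 = (k_inf - 1) / L^2 = (1.705 - 1) / 26.38177 = 0.02672300 /cm^2
For a bare sphere: B_g = pi/R, so R_c = pi / sqrt(B_m^2)
R_c = pi / sqrt(0.02672300) = 19.218 cm

19.218


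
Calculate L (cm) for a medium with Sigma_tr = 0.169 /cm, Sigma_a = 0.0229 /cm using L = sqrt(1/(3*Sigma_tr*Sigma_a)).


D = 1 / (3 * Sigma_tr) = 1 / (3 * 0.169) = 1.972387 cm
L = sqrt(D / Sigma_a)
L = sqrt(1.972387 / 0.0229)
L = 9.2806 cm

9.2806


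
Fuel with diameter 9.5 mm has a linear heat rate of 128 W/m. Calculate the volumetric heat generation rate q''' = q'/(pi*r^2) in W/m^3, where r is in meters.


r = D / 2 / 1000 = 9.5 / 2 / 1000 = 0.00475 m
q''' = q' / (pi * r^2)
q''' = 128 / (pi * 0.00475^2)
q''' = 1.8058e+06 W/m^3

1.8058e+06


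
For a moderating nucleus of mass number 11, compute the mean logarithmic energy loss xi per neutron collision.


xi = 1 + (A-1)^2/(2A) * ln((A-1)/(A+1))
xi = 1 + (11-1)^2/(2*11) * ln((11-1)/(11 +1))
xi = 0.17127

0.17127


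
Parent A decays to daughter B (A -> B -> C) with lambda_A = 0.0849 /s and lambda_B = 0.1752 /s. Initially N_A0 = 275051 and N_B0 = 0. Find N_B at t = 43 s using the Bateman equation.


N_B(t) = lambda_A * N_A0 / (lambda_B - lambda_A) * [exp(-lambda_A*t) - exp(-lambda_B*t)]
exp(-0.0849*43) = 0.02597294; exp(-0.1752*43) = 5.348095e-04
N_B = 0.0849 * 275051 / (0.1752 - 0.0849) * (0.02597294 - 5.348095e-04)
N_B = 6578.4

6578.4


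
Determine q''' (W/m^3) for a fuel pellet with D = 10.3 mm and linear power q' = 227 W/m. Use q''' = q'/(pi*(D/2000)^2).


r = D / 2 / 1000 = 10.3 / 2 / 1000 = 0.00515 m
q''' = q' / (pi * r^2)
q''' = 227 / (pi * 0.00515^2)
q''' = 2.7243e+06 W/m^3

2.7243e+06


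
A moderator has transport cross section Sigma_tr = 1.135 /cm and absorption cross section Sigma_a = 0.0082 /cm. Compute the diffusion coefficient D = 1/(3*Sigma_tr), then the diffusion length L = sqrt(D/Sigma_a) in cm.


D = 1 / (3 * Sigma_tr) = 1 / (3 * 1.135) = 0.2936858 cm
L = sqrt(D / Sigma_a)
L = sqrt(0.2936858 / 0.0082)
L = 5.9846 cm

5.9846


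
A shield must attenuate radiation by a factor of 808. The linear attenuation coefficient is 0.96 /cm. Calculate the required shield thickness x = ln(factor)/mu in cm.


x = ln(factor) / mu
x = ln(808) / 0.96
x = 6.9735 cm

6.9735


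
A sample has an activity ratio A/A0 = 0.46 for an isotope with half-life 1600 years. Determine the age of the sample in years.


lambda = ln(2) / t_half = ln(2) / 1600 = 4.332170e-04 /yr
t = -ln(A/A0) / lambda
t = -ln(0.46) / 4.332170e-04
t = 1792.5 yr

1792.5


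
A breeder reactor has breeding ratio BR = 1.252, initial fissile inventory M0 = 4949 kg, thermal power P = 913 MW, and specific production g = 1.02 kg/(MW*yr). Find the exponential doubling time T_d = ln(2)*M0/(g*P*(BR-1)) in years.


Breeding gain G = BR - 1 = 1.252 - 1 = 0.252
Fissile production rate = g * P * G = 1.02 * 913 * 0.252 = 234.67752 kg/yr
T_d = ln(2) * M0 / (g * P * G)
T_d = ln(2) * 4949 / 234.67752 = 14.617 yr

14.617


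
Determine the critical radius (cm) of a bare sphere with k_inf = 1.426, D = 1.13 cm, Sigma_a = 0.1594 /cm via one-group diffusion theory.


L^2 = D / Sigma_a = 1.13 / 0.1594 = 7.089084 cm^2
B_m^2 = (k_inf - 1) / L^2 = (1.426 - 1) / 7.089084 = 0.06009239 /cm^2
For a bare sphere: B_g = pi/R, so R_c = pi / sqrt(B_m^2)
R_c = pi / sqrt(0.06009239) = 12.816 cm

12.816


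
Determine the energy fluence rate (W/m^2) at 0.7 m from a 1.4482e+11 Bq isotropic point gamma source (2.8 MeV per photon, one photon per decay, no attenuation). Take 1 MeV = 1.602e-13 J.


psi = A * E * 1.602e-13 / (4*pi*r^2)
psi = 1.4482e+11 * 2.8 * 1.602e-13 / (4*pi*0.7^2)
psi = 0.010550 W/m^2

0.010550


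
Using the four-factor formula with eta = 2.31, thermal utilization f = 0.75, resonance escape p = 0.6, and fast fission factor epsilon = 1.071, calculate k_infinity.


k_inf = eta * f * p * epsilon
k_inf = 2.31 * 0.75 * 0.6 * 1.071
k_inf = 1.1133

1.1133


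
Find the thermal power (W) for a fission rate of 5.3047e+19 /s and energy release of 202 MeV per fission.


P = fission_rate * E_MeV * 1.602e-13
P = 5.3047e+19 * 202 * 1.602e-13
P = 1.7166e+09 W

1.7166e+09


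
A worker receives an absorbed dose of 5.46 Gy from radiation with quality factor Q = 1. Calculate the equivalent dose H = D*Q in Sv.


H = D * Q
H = 5.46 * 1
H = 5.4600 Sv

5.4600


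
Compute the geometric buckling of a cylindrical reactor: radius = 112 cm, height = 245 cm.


B^2 = (2.405/R)^2 + (pi/H)^2
B^2 = (2.405/112)^2 + (pi/245)^2
B^2 = 6.2552e-04 /cm^2

6.2552e-04


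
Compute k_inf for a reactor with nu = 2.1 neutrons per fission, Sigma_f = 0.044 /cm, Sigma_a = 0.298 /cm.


k_inf = nu * Sigma_f / Sigma_a
k_inf = 2.1 * 0.044 / 0.298
k_inf = 0.31007

0.31007


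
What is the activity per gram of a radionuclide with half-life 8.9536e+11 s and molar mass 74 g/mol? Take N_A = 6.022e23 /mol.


lambda = ln(2) / t_half = ln(2) / 8.9536e+11 = 7.741547e-13 /s
SA = lambda * N_A / M
SA = 7.741547e-13 * 6.022e23 / 74
SA = 6.2999e+09 Bq/g

6.2999e+09


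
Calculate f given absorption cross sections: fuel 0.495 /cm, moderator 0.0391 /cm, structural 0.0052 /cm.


f = Sigma_a_fuel / (Sigma_a_fuel + Sigma_a_mod + Sigma_a_other)
f = 0.495 / (0.495 + 0.0391 + 0.0052)
f = 0.91786

0.91786


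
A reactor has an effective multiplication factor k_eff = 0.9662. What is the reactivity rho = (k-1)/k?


rho = (k_eff - 1) / k_eff
rho = (0.9662 - 1) / 0.9662
rho = -0.034982

-0.034982


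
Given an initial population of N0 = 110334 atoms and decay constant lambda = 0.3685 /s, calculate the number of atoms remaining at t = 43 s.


N = N0 * exp(-lambda * t)
N = 110334 * exp(-0.3685 * 43)
N = 0.014491

0.014491


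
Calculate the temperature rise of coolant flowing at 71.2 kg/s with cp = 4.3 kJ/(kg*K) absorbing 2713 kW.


dT = Q / (m_dot * cp)
dT = 2713 / (71.2 * 4.3)
dT = 8.8614 C

8.8614


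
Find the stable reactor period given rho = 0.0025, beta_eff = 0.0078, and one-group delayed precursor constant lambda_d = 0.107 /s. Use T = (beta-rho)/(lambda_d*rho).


T = (beta - rho) / (lambda_d * rho)
T = (0.0078 - 0.0025) / (0.107 * 0.0025)
T = 19.813 s

19.813


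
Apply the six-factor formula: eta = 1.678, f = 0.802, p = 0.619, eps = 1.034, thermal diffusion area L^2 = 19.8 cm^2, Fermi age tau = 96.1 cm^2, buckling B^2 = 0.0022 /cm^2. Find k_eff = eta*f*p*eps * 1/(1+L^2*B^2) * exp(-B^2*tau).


k_inf = eta*f*p*eps = 1.678*0.802*0.619*1.034 = 0.8613457
P_TNL = 1/(1 + L^2*B^2) = 1/(1 + 19.8*0.0022) = 0.9582583
P_FNL = exp(-B^2*tau) = exp(-0.0022*96.1) = 0.8094340
k_eff = k_inf * P_TNL * P_FNL = 0.8613457 * 0.9582583 * 0.8094340
k_eff = 0.66810

0.66810


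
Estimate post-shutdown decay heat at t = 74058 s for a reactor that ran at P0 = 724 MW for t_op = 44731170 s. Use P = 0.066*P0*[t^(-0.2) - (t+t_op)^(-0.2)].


P/P0 = 0.066 * [t^(-0.2) - (t + t_op)^(-0.2)]
P/P0 = 0.066 * [74058^(-0.2) - (74058 + 44731170)^(-0.2)]
P/P0 = 0.066 * [0.1061905 - 0.02949404] = 0.005061966
P = 724 * 0.005061966 = 3.6649 MW

3.6649


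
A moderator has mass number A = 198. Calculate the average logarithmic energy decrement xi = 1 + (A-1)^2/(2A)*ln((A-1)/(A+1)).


xi = 1 + (A-1)^2/(2A) * ln((A-1)/(A+1))
xi = 1 + (198-1)^2/(2*198) * ln((198-1)/(198 +1))
xi = 0.010067

0.010067


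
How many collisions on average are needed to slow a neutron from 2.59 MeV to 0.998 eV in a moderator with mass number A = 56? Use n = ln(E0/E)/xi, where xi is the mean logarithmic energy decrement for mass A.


xi = 1 + (A-1)^2/(2A)*ln((A-1)/(A+1)) = 0.03529286 (for A = 56)
n = ln(E0/E) / xi
n = ln(2.59e6 / 0.998) / 0.03529286
n = ln(2.595190e+06) / 0.03529286 = 418.47

418.47
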